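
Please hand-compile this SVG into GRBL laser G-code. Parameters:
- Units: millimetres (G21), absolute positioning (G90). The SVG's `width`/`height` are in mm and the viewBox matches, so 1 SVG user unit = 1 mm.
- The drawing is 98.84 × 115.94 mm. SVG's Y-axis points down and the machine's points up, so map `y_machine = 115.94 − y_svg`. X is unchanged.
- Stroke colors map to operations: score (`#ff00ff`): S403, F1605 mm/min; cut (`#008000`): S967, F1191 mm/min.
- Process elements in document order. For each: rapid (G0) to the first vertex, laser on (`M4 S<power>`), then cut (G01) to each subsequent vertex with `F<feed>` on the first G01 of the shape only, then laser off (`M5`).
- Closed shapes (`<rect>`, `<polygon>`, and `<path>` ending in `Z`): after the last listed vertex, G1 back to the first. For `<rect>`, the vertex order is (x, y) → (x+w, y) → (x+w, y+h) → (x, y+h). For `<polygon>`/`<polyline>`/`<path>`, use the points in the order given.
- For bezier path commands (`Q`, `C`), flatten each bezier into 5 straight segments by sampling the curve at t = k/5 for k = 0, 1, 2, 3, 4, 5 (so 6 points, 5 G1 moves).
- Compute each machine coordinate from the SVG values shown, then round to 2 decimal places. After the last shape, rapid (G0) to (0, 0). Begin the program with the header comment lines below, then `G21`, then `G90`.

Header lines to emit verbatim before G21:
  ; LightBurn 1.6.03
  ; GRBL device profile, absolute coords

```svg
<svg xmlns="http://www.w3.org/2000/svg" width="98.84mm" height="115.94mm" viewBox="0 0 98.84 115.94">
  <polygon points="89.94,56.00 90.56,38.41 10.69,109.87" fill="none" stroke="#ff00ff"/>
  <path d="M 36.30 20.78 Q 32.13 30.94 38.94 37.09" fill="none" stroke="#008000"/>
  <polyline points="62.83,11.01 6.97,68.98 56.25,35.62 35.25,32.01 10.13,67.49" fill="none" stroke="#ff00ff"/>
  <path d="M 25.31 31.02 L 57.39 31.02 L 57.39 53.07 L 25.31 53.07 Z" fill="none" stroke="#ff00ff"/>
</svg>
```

1 u = 1 mm; y_m = 115.94 − y.

[1] `<polygon>` closed polygon, #ff00ff→score S403 F1605: (89.94,59.94) → (90.56,77.53) → (10.69,6.07) → (89.94,59.94) (closed)

[2] `<path>` quadratic bezier, #008000→cut S967 F1191: (36.30,95.16) → (35.07,91.26) → (34.72,87.67) → (35.25,84.41) → (36.66,81.47) → (38.94,78.85)

[3] `<polyline>` open polyline, #ff00ff→score S403 F1605: (62.83,104.93) → (6.97,46.96) → (56.25,80.32) → (35.25,83.93) → (10.13,48.45)

[4] `<path>` rectangle, #ff00ff→score S403 F1605: (25.31,84.92) → (57.39,84.92) → (57.39,62.87) → (25.31,62.87) → (25.31,84.92) (closed)

; LightBurn 1.6.03
; GRBL device profile, absolute coords
G21
G90
G0 X89.94 Y59.94
M4 S403
G01 X90.56 Y77.53 F1605
G01 X10.69 Y6.07
G01 X89.94 Y59.94
M5
G0 X36.30 Y95.16
M4 S967
G01 X35.07 Y91.26 F1191
G01 X34.72 Y87.67
G01 X35.25 Y84.41
G01 X36.66 Y81.47
G01 X38.94 Y78.85
M5
G0 X62.83 Y104.93
M4 S403
G01 X6.97 Y46.96 F1605
G01 X56.25 Y80.32
G01 X35.25 Y83.93
G01 X10.13 Y48.45
M5
G0 X25.31 Y84.92
M4 S403
G01 X57.39 Y84.92 F1605
G01 X57.39 Y62.87
G01 X25.31 Y62.87
G01 X25.31 Y84.92
M5
G0 X0.00 Y0.00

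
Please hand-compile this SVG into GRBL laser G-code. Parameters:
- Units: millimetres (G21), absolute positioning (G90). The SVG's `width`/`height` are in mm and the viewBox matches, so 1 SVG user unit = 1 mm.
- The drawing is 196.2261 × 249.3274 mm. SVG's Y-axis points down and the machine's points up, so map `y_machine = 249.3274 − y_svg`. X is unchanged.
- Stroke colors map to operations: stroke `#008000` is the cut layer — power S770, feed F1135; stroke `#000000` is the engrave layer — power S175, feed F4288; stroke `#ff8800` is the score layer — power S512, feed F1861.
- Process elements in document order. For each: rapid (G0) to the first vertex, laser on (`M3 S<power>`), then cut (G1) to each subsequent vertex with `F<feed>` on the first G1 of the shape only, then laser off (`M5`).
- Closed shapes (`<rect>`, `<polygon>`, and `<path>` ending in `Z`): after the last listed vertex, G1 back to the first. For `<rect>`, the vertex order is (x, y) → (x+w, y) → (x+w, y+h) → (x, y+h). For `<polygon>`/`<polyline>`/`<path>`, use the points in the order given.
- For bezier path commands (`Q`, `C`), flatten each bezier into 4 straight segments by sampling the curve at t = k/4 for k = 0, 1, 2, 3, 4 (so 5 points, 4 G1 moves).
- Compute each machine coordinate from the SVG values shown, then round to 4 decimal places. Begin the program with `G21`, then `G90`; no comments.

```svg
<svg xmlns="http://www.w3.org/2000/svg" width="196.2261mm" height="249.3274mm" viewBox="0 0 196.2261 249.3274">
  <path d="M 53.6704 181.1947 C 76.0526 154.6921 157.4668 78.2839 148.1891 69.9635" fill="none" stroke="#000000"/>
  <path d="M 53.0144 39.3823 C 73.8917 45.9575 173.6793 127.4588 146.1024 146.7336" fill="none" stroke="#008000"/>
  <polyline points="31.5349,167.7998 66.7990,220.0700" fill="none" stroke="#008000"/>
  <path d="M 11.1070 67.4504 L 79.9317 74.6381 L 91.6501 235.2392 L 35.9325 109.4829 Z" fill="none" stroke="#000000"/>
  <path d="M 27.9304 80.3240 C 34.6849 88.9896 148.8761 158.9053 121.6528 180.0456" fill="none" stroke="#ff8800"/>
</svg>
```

G21
G90
G0 X53.6704 Y68.1327
M3 S175
G1 X79.1861 Y95.5233 F4288
G1 X112.8022 Y130.5666
G1 X140.4821 Y162.2008
G1 X148.1891 Y179.3639
M5
G0 X53.0144 Y209.9451
M3 S770
G1 X80.2450 Y193.1081 F1135
G1 X117.7287 Y161.0318
G1 X146.1273 Y126.5744
G1 X146.1024 Y102.5938
M5
G0 X31.5349 Y81.5276
M3 S770
G1 X66.7990 Y29.2574 F1135
M5
G0 X11.1070 Y181.8770
M3 S175
G1 X79.9317 Y174.6893 F4288
G1 X91.6501 Y14.0882
G1 X35.9325 Y139.8445
G1 X11.1070 Y181.8770
M5
G0 X27.9304 Y169.0034
M3 S512
G1 X49.2524 Y152.7390 F1861
G1 X87.5333 Y123.8206
G1 X119.4434 Y92.5633
G1 X121.6528 Y69.2818
M5

1 u = 1 mm; y_m = 249.3274 − y.

[1] `<path>` cubic bezier, #000000→engrave S175 F4288: (53.6704,68.1327) → (79.1861,95.5233) → (112.8022,130.5666) → (140.4821,162.2008) → (148.1891,179.3639)

[2] `<path>` cubic bezier, #008000→cut S770 F1135: (53.0144,209.9451) → (80.2450,193.1081) → (117.7287,161.0318) → (146.1273,126.5744) → (146.1024,102.5938)

[3] `<polyline>` line segment, #008000→cut S770 F1135: (31.5349,81.5276) → (66.7990,29.2574)

[4] `<path>` closed polygon, #000000→engrave S175 F4288: (11.1070,181.8770) → (79.9317,174.6893) → (91.6501,14.0882) → (35.9325,139.8445) → (11.1070,181.8770) (closed)

[5] `<path>` cubic bezier, #ff8800→score S512 F1861: (27.9304,169.0034) → (49.2524,152.7390) → (87.5333,123.8206) → (119.4434,92.5633) → (121.6528,69.2818)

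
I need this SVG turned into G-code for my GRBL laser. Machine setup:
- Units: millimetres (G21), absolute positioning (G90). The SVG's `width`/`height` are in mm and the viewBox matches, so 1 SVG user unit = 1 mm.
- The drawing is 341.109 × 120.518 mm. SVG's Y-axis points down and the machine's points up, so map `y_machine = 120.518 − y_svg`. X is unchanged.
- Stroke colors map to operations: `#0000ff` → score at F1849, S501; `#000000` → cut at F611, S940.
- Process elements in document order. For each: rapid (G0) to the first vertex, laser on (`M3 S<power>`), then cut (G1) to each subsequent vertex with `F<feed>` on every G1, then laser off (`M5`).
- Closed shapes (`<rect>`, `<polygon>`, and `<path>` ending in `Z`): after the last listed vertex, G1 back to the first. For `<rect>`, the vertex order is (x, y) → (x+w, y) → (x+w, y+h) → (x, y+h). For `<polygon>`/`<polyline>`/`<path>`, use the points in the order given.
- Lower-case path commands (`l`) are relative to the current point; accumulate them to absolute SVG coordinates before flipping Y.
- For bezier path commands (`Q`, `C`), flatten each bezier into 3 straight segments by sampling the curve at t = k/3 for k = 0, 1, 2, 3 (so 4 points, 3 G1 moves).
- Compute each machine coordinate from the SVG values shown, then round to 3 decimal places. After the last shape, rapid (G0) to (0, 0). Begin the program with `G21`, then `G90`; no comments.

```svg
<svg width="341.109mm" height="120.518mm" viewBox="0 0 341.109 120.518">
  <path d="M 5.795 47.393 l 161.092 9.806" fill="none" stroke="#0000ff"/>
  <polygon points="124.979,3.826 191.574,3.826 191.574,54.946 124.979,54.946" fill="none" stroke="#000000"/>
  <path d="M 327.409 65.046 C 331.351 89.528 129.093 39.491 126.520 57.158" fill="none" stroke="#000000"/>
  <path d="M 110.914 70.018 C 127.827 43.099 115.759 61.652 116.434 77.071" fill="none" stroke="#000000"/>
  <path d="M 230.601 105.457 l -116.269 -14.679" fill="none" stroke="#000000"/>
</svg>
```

viewBox `0 0 341.109 120.518` with mm width/height → 1 unit = 1 mm. Flip: y_m = 120.518 − y_svg.

**Shape 1** — `<path>` line segment, stroke `#0000ff` → score (S501, F1849). Machine vertices: (5.795,73.125) → (166.887,63.319). Open path.

**Shape 2** — `<polygon>` rectangle, stroke `#000000` → cut (S940, F611). Machine vertices: (124.979,116.692) → (191.574,116.692) → (191.574,65.572) → (124.979,65.572) → (124.979,116.692). Closed: final G1 returns to the first vertex.

**Shape 3** — `<path>` cubic bezier, stroke `#000000` → cut (S940, F611). Control points (SVG): P0=(327.409,65.046), P1=(331.351,89.528), P2=(129.093,39.491), P3=(126.520,57.158); sampled at t=k/3. Machine vertices: (327.409,55.472) → (277.650,50.562) → (180.622,63.727) → (126.520,63.360). Open path.

**Shape 4** — `<path>` cubic bezier, stroke `#000000` → cut (S940, F611). Control points (SVG): P0=(110.914,70.018), P1=(127.827,43.099), P2=(115.759,61.652), P3=(116.434,77.071); sampled at t=k/3. Machine vertices: (110.914,50.500) → (119.712,64.062) → (118.461,58.110) → (116.434,43.447). Open path.

**Shape 5** — `<path>` line segment, stroke `#000000` → cut (S940, F611). Machine vertices: (230.601,15.061) → (114.332,29.740). Open path.

G21
G90
G0 X5.795 Y73.125
M3 S501
G1 X166.887 Y63.319 F1849
M5
G0 X124.979 Y116.692
M3 S940
G1 X191.574 Y116.692 F611
G1 X191.574 Y65.572 F611
G1 X124.979 Y65.572 F611
G1 X124.979 Y116.692 F611
M5
G0 X327.409 Y55.472
M3 S940
G1 X277.650 Y50.562 F611
G1 X180.622 Y63.727 F611
G1 X126.520 Y63.360 F611
M5
G0 X110.914 Y50.500
M3 S940
G1 X119.712 Y64.062 F611
G1 X118.461 Y58.110 F611
G1 X116.434 Y43.447 F611
M5
G0 X230.601 Y15.061
M3 S940
G1 X114.332 Y29.740 F611
M5
G0 X0.000 Y0.000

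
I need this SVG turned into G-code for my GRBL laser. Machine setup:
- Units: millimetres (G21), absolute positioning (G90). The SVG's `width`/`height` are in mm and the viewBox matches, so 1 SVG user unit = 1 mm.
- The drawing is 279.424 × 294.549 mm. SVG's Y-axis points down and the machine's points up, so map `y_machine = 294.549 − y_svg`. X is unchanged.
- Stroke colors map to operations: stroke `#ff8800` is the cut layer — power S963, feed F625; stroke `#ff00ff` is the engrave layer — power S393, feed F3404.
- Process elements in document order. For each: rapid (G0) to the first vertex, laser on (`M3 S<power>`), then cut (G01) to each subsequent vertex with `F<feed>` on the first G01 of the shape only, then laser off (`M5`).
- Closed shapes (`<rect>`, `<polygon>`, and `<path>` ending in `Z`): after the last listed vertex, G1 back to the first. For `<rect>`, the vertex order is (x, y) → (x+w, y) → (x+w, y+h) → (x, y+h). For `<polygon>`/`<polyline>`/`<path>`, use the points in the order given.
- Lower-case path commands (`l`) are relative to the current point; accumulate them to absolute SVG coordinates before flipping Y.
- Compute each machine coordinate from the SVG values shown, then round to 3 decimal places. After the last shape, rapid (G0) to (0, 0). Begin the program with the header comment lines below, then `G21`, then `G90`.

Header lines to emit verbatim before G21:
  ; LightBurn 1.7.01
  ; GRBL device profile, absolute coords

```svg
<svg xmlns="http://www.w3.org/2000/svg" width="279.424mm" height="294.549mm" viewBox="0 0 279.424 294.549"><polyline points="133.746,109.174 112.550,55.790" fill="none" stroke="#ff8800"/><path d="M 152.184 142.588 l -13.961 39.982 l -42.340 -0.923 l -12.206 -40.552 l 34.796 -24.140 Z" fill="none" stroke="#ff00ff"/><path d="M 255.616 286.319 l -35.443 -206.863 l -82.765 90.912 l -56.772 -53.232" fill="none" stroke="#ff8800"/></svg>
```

Since the viewBox matches the mm dimensions, user units are millimetres directly. The only transform is the Y-flip y_m = 294.549 − y_svg.

Shape 1 is a line segment drawn with `<polyline>`. Its stroke #ff8800 means cut at S963, F625. After flipping Y the toolpath is (133.746,185.375) → (112.550,238.759).

Shape 2 is a regular polygon drawn with `<path>`. Its stroke #ff00ff means engrave at S393, F3404. After flipping Y the toolpath is (152.184,151.961) → (138.223,111.979) → (95.883,112.902) → (83.677,153.454) → (118.473,177.594) → (152.184,151.961), returning to the start.

Shape 3 is a open polyline drawn with `<path>`. Its stroke #ff8800 means cut at S963, F625. After flipping Y the toolpath is (255.616,8.230) → (220.173,215.093) → (137.408,124.181) → (80.636,177.413).

; LightBurn 1.7.01
; GRBL device profile, absolute coords
G21
G90
G0 X133.746 Y185.375
M3 S963
G01 X112.550 Y238.759 F625
M5
G0 X152.184 Y151.961
M3 S393
G01 X138.223 Y111.979 F3404
G01 X95.883 Y112.902
G01 X83.677 Y153.454
G01 X118.473 Y177.594
G01 X152.184 Y151.961
M5
G0 X255.616 Y8.230
M3 S963
G01 X220.173 Y215.093 F625
G01 X137.408 Y124.181
G01 X80.636 Y177.413
M5
G0 X0.000 Y0.000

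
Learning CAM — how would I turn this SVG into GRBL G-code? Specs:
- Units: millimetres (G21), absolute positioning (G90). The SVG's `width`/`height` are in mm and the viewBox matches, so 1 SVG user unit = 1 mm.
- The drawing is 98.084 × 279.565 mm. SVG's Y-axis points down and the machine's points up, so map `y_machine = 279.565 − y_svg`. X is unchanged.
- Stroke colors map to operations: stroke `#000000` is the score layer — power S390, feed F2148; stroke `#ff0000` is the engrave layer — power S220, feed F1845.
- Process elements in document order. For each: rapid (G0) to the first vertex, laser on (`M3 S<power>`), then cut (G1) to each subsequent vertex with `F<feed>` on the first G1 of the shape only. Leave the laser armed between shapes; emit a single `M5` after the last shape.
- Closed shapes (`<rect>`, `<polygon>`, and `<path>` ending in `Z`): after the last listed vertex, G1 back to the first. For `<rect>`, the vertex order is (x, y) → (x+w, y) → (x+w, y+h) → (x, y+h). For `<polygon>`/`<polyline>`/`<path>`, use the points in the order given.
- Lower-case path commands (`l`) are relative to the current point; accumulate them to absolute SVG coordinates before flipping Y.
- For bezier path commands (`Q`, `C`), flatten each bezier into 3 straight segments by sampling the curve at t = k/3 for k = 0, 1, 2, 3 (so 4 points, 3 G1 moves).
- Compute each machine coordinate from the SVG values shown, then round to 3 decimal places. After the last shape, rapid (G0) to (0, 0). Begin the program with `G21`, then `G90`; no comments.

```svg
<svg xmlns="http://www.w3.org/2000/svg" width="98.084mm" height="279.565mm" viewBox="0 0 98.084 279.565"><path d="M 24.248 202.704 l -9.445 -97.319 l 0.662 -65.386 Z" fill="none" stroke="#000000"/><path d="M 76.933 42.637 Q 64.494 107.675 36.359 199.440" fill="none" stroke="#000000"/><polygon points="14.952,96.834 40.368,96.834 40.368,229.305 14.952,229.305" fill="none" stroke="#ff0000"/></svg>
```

G21
G90
G0 X24.248 Y76.861
M3 S390
G1 X14.803 Y174.180 F2148
G1 X15.465 Y239.566
G1 X24.248 Y76.861
G0 X76.933 Y236.928
M3 S390
G1 X66.896 Y190.600 F2148
G1 X53.372 Y138.332
G1 X36.359 Y80.125
G0 X14.952 Y182.731
M3 S220
G1 X40.368 Y182.731 F1845
G1 X40.368 Y50.260
G1 X14.952 Y50.260
G1 X14.952 Y182.731
M5
G0 X0.000 Y0.000

viewBox `0 0 98.084 279.565` with mm width/height → 1 unit = 1 mm. Flip: y_m = 279.565 − y_svg.

**Shape 1** — `<path>` closed polygon, stroke `#000000` → score (S390, F2148). Machine vertices: (24.248,76.861) → (14.803,174.180) → (15.465,239.566) → (24.248,76.861). Closed: final G1 returns to the first vertex.

**Shape 2** — `<path>` quadratic bezier, stroke `#000000` → score (S390, F2148). Control points (SVG): P0=(76.933,42.637), P1=(64.494,107.675), P2=(36.359,199.440); sampled at t=k/3. Machine vertices: (76.933,236.928) → (66.896,190.600) → (53.372,138.332) → (36.359,80.125). Open path.

**Shape 3** — `<polygon>` rectangle, stroke `#ff0000` → engrave (S220, F1845). Machine vertices: (14.952,182.731) → (40.368,182.731) → (40.368,50.260) → (14.952,50.260) → (14.952,182.731). Closed: final G1 returns to the first vertex.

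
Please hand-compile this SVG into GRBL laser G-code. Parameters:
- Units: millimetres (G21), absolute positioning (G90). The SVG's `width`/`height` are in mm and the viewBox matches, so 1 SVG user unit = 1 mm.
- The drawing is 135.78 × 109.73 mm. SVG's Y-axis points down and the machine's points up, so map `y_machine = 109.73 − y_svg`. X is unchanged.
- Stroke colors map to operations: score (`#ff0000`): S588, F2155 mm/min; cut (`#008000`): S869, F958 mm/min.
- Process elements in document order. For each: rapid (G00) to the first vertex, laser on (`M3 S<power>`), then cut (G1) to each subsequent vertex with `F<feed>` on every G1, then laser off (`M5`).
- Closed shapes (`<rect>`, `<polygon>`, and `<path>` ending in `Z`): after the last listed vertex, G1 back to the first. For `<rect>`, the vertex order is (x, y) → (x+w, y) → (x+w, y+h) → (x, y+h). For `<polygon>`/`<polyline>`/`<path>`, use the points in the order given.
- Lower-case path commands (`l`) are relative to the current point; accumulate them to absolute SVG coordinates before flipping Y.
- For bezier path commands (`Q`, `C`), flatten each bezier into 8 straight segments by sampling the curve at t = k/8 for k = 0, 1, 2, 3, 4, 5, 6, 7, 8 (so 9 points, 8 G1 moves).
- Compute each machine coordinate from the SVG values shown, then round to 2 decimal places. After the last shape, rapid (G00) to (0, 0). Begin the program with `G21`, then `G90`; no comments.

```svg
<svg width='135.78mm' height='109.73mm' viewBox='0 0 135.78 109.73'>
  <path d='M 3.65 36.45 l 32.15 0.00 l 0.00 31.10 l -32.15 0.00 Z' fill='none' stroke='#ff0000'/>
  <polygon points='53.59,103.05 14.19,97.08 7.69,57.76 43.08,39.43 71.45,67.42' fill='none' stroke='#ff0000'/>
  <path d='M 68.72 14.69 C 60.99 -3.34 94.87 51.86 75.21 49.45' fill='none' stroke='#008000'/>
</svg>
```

1 u = 1 mm; y_m = 109.73 − y.

[1] `<path>` rectangle, #ff0000→score S588 F2155: (3.65,73.28) → (35.80,73.28) → (35.80,42.18) → (3.65,42.18) → (3.65,73.28) (closed)

[2] `<polygon>` regular polygon, #ff0000→score S588 F2155: (53.59,6.68) → (14.19,12.65) → (7.69,51.97) → (43.08,70.30) → (71.45,42.31) → (53.59,6.68) (closed)

[3] `<path>` cubic bezier, #008000→cut S869 F958: (68.72,95.04) → (67.59,98.62) → (69.24,96.88) → (72.56,91.33) → (76.44,83.52) → (79.76,74.97) → (81.40,67.23) → (80.26,61.82) → (75.21,60.28)

G21
G90
G00 X3.65 Y73.28
M3 S588
G1 X35.80 Y73.28 F2155
G1 X35.80 Y42.18 F2155
G1 X3.65 Y42.18 F2155
G1 X3.65 Y73.28 F2155
M5
G00 X53.59 Y6.68
M3 S588
G1 X14.19 Y12.65 F2155
G1 X7.69 Y51.97 F2155
G1 X43.08 Y70.30 F2155
G1 X71.45 Y42.31 F2155
G1 X53.59 Y6.68 F2155
M5
G00 X68.72 Y95.04
M3 S869
G1 X67.59 Y98.62 F958
G1 X69.24 Y96.88 F958
G1 X72.56 Y91.33 F958
G1 X76.44 Y83.52 F958
G1 X79.76 Y74.97 F958
G1 X81.40 Y67.23 F958
G1 X80.26 Y61.82 F958
G1 X75.21 Y60.28 F958
M5
G00 X0.00 Y0.00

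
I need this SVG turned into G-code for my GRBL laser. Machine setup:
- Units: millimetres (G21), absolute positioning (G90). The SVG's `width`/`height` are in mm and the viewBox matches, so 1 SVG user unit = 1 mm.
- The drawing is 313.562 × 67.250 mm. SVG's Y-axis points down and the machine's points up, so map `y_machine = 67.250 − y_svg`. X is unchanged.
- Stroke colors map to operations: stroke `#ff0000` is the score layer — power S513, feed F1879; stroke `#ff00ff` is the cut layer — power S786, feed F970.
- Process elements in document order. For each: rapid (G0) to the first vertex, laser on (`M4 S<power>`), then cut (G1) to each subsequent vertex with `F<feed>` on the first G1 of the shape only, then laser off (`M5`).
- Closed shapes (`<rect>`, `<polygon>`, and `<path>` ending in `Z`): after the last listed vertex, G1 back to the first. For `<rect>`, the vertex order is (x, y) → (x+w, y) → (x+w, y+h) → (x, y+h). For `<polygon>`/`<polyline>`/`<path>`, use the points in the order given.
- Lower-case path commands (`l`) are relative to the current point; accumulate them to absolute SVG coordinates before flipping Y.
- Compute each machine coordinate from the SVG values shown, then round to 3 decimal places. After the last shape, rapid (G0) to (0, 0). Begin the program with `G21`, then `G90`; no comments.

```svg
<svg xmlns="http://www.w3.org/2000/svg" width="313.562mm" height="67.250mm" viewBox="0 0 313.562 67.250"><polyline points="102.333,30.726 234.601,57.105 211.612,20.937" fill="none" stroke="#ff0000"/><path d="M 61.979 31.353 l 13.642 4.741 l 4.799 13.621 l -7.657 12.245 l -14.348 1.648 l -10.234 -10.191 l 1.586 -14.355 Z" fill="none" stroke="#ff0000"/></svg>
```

G21
G90
G0 X102.333 Y36.524
M4 S513
G1 X234.601 Y10.145 F1879
G1 X211.612 Y46.313
M5
G0 X61.979 Y35.897
M4 S513
G1 X75.621 Y31.156 F1879
G1 X80.420 Y17.535
G1 X72.763 Y5.290
G1 X58.415 Y3.642
G1 X48.181 Y13.833
G1 X49.767 Y28.188
G1 X61.979 Y35.897
M5
G0 X0.000 Y0.000

viewBox `0 0 313.562 67.250` with mm width/height → 1 unit = 1 mm. Flip: y_m = 67.250 − y_svg.

**Shape 1** — `<polyline>` open polyline, stroke `#ff0000` → score (S513, F1879). Machine vertices: (102.333,36.524) → (234.601,10.145) → (211.612,46.313). Open path.

**Shape 2** — `<path>` regular polygon, stroke `#ff0000` → score (S513, F1879). Machine vertices: (61.979,35.897) → (75.621,31.156) → (80.420,17.535) → (72.763,5.290) → (58.415,3.642) → (48.181,13.833) → (49.767,28.188) → (61.979,35.897). Closed: final G1 returns to the first vertex.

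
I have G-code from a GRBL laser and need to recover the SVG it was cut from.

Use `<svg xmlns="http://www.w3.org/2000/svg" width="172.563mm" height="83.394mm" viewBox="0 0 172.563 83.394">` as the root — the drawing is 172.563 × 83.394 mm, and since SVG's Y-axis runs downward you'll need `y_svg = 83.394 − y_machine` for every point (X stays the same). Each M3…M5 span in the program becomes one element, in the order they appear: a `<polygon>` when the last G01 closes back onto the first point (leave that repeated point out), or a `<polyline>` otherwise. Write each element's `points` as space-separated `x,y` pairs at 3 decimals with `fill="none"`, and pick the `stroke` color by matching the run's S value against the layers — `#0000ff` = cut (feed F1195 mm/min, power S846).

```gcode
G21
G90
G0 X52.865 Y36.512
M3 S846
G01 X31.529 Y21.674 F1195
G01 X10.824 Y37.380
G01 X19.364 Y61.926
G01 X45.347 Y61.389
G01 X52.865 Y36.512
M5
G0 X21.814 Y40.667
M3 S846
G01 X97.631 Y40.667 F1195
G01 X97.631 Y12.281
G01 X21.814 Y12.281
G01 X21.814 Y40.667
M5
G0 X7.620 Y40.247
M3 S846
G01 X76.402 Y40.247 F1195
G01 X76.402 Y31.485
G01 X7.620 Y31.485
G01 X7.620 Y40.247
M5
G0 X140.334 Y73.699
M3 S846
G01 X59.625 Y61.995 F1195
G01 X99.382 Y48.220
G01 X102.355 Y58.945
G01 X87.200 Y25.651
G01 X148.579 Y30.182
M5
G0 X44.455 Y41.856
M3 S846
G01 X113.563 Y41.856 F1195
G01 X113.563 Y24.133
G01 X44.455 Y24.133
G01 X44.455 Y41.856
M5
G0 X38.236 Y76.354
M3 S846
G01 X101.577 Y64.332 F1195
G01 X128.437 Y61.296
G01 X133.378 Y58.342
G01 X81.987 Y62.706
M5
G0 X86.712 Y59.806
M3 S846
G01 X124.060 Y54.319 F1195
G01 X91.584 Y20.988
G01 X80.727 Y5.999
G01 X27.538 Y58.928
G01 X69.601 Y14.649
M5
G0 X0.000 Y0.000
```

Machine Y-up, SVG Y-down with viewBox height 83.394, so y_svg = 83.394 − y_machine; X carries over. Every run uses S846, so all elements get stroke `#0000ff` (cut).

Run 1: The run returns to its start, so emit a `<polygon>` with points (Y-flipped): 52.865,46.882 31.529,61.720 10.824,46.014 19.364,21.468 45.347,22.005.

Run 2: The run returns to its start, so emit a `<polygon>` with points (Y-flipped): 21.814,42.727 97.631,42.727 97.631,71.113 21.814,71.113.

Run 3: The run returns to its start, so emit a `<polygon>` with points (Y-flipped): 7.620,43.147 76.402,43.147 76.402,51.909 7.620,51.909.

Run 4: The run is open, so emit a `<polyline>` with points (Y-flipped): 140.334,9.695 59.625,21.399 99.382,35.174 102.355,24.449 87.200,57.743 148.579,53.212.

Run 5: The run returns to its start, so emit a `<polygon>` with points (Y-flipped): 44.455,41.538 113.563,41.538 113.563,59.261 44.455,59.261.

Run 6: The run is open, so emit a `<polyline>` with points (Y-flipped): 38.236,7.040 101.577,19.062 128.437,22.098 133.378,25.052 81.987,20.688.

Run 7: The run is open, so emit a `<polyline>` with points (Y-flipped): 86.712,23.588 124.060,29.075 91.584,62.406 80.727,77.395 27.538,24.466 69.601,68.745.

<svg xmlns="http://www.w3.org/2000/svg" width="172.563mm" height="83.394mm" viewBox="0 0 172.563 83.394">
  <polygon points="52.865,46.882 31.529,61.720 10.824,46.014 19.364,21.468 45.347,22.005" fill="none" stroke="#0000ff"/>
  <polygon points="21.814,42.727 97.631,42.727 97.631,71.113 21.814,71.113" fill="none" stroke="#0000ff"/>
  <polygon points="7.620,43.147 76.402,43.147 76.402,51.909 7.620,51.909" fill="none" stroke="#0000ff"/>
  <polyline points="140.334,9.695 59.625,21.399 99.382,35.174 102.355,24.449 87.200,57.743 148.579,53.212" fill="none" stroke="#0000ff"/>
  <polygon points="44.455,41.538 113.563,41.538 113.563,59.261 44.455,59.261" fill="none" stroke="#0000ff"/>
  <polyline points="38.236,7.040 101.577,19.062 128.437,22.098 133.378,25.052 81.987,20.688" fill="none" stroke="#0000ff"/>
  <polyline points="86.712,23.588 124.060,29.075 91.584,62.406 80.727,77.395 27.538,24.466 69.601,68.745" fill="none" stroke="#0000ff"/>
</svg>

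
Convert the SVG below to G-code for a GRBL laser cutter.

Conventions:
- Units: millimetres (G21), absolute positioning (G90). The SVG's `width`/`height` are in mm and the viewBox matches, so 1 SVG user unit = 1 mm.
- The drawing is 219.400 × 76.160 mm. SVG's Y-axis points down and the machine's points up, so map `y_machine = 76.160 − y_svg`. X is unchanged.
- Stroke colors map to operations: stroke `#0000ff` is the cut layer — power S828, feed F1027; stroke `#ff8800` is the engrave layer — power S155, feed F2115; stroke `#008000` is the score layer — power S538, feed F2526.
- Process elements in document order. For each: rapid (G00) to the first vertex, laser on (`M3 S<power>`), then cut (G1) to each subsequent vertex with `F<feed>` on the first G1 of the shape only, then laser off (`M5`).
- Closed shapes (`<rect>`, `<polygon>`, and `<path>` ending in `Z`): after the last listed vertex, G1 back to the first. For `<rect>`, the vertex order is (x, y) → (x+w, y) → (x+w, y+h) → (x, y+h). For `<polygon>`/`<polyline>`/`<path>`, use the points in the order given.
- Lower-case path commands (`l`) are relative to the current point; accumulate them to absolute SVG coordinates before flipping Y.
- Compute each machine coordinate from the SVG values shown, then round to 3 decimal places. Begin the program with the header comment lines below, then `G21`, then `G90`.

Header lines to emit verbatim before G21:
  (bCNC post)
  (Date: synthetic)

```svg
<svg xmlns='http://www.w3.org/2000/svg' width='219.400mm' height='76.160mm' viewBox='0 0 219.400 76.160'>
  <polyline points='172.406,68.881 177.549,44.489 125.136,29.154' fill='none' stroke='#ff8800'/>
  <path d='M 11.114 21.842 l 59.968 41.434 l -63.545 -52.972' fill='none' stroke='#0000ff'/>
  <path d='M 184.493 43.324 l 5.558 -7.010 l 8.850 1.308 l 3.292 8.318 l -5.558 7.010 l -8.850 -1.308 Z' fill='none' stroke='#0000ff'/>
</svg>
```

Since the viewBox matches the mm dimensions, user units are millimetres directly. The only transform is the Y-flip y_m = 76.160 − y_svg.

Shape 1 is a open polyline drawn with `<polyline>`. Its stroke #ff8800 means engrave at S155, F2115. After flipping Y the toolpath is (172.406,7.279) → (177.549,31.671) → (125.136,47.006).

Shape 2 is a open polyline drawn with `<path>`. Its stroke #0000ff means cut at S828, F1027. After flipping Y the toolpath is (11.114,54.318) → (71.082,12.884) → (7.537,65.856).

Shape 3 is a regular polygon drawn with `<path>`. Its stroke #0000ff means cut at S828, F1027. After flipping Y the toolpath is (184.493,32.836) → (190.051,39.846) → (198.901,38.538) → (202.193,30.220) → (196.635,23.210) → (187.785,24.518) → (184.493,32.836), returning to the start.

(bCNC post)
(Date: synthetic)
G21
G90
G00 X172.406 Y7.279
M3 S155
G1 X177.549 Y31.671 F2115
G1 X125.136 Y47.006
M5
G00 X11.114 Y54.318
M3 S828
G1 X71.082 Y12.884 F1027
G1 X7.537 Y65.856
M5
G00 X184.493 Y32.836
M3 S828
G1 X190.051 Y39.846 F1027
G1 X198.901 Y38.538
G1 X202.193 Y30.220
G1 X196.635 Y23.210
G1 X187.785 Y24.518
G1 X184.493 Y32.836
M5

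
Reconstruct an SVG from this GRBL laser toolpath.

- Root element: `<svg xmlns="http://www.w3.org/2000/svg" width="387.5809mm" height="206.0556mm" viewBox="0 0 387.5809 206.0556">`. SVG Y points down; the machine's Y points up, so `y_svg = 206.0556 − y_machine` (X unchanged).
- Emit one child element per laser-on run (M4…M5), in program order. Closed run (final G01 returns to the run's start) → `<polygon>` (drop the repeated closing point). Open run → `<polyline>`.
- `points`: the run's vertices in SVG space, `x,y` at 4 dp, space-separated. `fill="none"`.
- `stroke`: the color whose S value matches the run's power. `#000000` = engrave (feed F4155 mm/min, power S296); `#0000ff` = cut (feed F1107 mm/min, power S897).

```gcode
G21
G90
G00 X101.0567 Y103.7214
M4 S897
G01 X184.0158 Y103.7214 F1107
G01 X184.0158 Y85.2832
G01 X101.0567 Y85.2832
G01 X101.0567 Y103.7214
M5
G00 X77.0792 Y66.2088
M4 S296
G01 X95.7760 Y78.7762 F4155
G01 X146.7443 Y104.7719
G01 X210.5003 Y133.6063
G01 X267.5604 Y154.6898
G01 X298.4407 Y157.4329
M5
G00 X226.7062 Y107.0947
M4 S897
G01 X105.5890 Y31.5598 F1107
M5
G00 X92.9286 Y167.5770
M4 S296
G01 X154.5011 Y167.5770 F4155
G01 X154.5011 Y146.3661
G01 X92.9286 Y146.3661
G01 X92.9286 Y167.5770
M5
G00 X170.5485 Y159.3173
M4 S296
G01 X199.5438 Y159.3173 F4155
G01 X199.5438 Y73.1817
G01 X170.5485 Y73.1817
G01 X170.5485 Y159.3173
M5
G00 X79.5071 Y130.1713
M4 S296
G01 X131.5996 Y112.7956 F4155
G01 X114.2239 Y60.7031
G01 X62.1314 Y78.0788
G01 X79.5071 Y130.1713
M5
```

<svg xmlns="http://www.w3.org/2000/svg" width="387.5809mm" height="206.0556mm" viewBox="0 0 387.5809 206.0556">
  <polygon points="101.0567,102.3342 184.0158,102.3342 184.0158,120.7724 101.0567,120.7724" fill="none" stroke="#0000ff"/>
  <polyline points="77.0792,139.8468 95.7760,127.2794 146.7443,101.2837 210.5003,72.4493 267.5604,51.3658 298.4407,48.6227" fill="none" stroke="#000000"/>
  <polyline points="226.7062,98.9609 105.5890,174.4958" fill="none" stroke="#0000ff"/>
  <polygon points="92.9286,38.4786 154.5011,38.4786 154.5011,59.6895 92.9286,59.6895" fill="none" stroke="#000000"/>
  <polygon points="170.5485,46.7383 199.5438,46.7383 199.5438,132.8739 170.5485,132.8739" fill="none" stroke="#000000"/>
  <polygon points="79.5071,75.8843 131.5996,93.2600 114.2239,145.3525 62.1314,127.9768" fill="none" stroke="#000000"/>
</svg>

Machine Y-up, SVG Y-down with viewBox height 206.0556, so y_svg = 206.0556 − y_machine; X carries over.

Run 1: power S897 maps to stroke `#0000ff` (cut). The run returns to its start, so emit a `<polygon>` with points (Y-flipped): 101.0567,102.3342 184.0158,102.3342 184.0158,120.7724 101.0567,120.7724.

Run 2: power S296 maps to stroke `#000000` (engrave). The run is open, so emit a `<polyline>` with points (Y-flipped): 77.0792,139.8468 95.7760,127.2794 146.7443,101.2837 210.5003,72.4493 267.5604,51.3658 298.4407,48.6227.

Run 3: S897 ⇒ cut layer `#0000ff`. The run is open, so emit a `<polyline>` with points (Y-flipped): 226.7062,98.9609 105.5890,174.4958.

Run 4: the run's S296 means `#000000` (engrave). The run returns to its start, so emit a `<polygon>` with points (Y-flipped): 92.9286,38.4786 154.5011,38.4786 154.5011,59.6895 92.9286,59.6895.

Run 5: power S296 maps to stroke `#000000` (engrave). The run returns to its start, so emit a `<polygon>` with points (Y-flipped): 170.5485,46.7383 199.5438,46.7383 199.5438,132.8739 170.5485,132.8739.

Run 6: the run's S296 means `#000000` (engrave). The run returns to its start, so emit a `<polygon>` with points (Y-flipped): 79.5071,75.8843 131.5996,93.2600 114.2239,145.3525 62.1314,127.9768.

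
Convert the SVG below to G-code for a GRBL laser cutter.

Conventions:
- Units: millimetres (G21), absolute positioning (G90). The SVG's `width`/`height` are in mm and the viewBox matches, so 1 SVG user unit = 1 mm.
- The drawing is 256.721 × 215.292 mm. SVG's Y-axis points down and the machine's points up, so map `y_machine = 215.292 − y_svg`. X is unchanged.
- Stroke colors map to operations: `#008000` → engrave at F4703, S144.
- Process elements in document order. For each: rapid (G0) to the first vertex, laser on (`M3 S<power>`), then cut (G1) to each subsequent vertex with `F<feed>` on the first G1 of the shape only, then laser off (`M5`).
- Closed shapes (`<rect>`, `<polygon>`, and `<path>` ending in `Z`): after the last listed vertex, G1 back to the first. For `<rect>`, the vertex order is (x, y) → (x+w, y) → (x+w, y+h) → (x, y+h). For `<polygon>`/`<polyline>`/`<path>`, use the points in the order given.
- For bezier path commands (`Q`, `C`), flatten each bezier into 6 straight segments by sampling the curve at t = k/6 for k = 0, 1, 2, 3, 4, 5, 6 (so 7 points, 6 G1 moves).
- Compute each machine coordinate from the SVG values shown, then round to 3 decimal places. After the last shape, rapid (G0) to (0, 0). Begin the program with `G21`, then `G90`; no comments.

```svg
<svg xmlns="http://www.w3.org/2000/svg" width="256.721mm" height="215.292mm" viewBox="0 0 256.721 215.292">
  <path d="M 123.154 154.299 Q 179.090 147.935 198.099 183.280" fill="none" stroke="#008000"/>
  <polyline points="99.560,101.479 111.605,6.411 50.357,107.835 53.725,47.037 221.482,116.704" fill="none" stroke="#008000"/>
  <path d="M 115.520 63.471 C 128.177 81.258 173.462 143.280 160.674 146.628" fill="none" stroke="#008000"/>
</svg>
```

Since the viewBox matches the mm dimensions, user units are millimetres directly. The only transform is the Y-flip y_m = 215.292 − y_svg.

Shape 1 is a quadratic bezier drawn with `<path>`. Its stroke #008000 means engrave at S144, F4703. After flipping Y the toolpath is (123.154,60.993) → (140.774,61.956) → (156.342,60.601) → (169.858,56.930) → (181.323,50.941) → (190.737,42.635) → (198.099,32.012).

Shape 2 is a open polyline drawn with `<polyline>`. Its stroke #008000 means engrave at S144, F4703. After flipping Y the toolpath is (99.560,113.813) → (111.605,208.881) → (50.357,107.457) → (53.725,168.255) → (221.482,98.588).

Shape 3 is a cubic bezier drawn with `<path>`. Its stroke #008000 means engrave at S144, F4703. After flipping Y the toolpath is (115.520,151.821) → (124.148,139.718) → (135.694,123.100) → (147.639,104.828) → (157.464,87.759) → (162.648,74.751) → (160.674,68.664).

G21
G90
G0 X123.154 Y60.993
M3 S144
G1 X140.774 Y61.956 F4703
G1 X156.342 Y60.601
G1 X169.858 Y56.930
G1 X181.323 Y50.941
G1 X190.737 Y42.635
G1 X198.099 Y32.012
M5
G0 X99.560 Y113.813
M3 S144
G1 X111.605 Y208.881 F4703
G1 X50.357 Y107.457
G1 X53.725 Y168.255
G1 X221.482 Y98.588
M5
G0 X115.520 Y151.821
M3 S144
G1 X124.148 Y139.718 F4703
G1 X135.694 Y123.100
G1 X147.639 Y104.828
G1 X157.464 Y87.759
G1 X162.648 Y74.751
G1 X160.674 Y68.664
M5
G0 X0.000 Y0.000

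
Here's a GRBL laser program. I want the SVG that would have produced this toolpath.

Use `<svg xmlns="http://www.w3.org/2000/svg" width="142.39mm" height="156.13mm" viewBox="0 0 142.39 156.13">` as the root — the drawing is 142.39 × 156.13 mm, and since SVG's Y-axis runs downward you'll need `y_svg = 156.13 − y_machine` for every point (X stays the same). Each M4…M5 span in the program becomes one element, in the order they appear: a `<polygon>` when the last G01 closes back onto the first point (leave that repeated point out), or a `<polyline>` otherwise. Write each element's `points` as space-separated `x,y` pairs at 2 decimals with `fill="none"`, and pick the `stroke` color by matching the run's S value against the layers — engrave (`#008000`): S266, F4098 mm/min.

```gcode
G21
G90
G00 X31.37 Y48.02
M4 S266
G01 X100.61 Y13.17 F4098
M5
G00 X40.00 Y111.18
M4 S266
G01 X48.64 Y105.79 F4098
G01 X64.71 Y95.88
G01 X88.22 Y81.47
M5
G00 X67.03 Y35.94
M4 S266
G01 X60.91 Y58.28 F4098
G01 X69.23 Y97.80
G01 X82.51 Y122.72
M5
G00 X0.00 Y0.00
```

<svg xmlns="http://www.w3.org/2000/svg" width="142.39mm" height="156.13mm" viewBox="0 0 142.39 156.13">
  <polyline points="31.37,108.11 100.61,142.96" fill="none" stroke="#008000"/>
  <polyline points="40.00,44.95 48.64,50.34 64.71,60.25 88.22,74.66" fill="none" stroke="#008000"/>
  <polyline points="67.03,120.19 60.91,97.85 69.23,58.33 82.51,33.41" fill="none" stroke="#008000"/>
</svg>

Machine Y-up, SVG Y-down with viewBox height 156.13, so y_svg = 156.13 − y_machine; X carries over. Every run uses S266, so all elements get stroke `#008000` (engrave).

Run 1: The run is open, so emit a `<polyline>` with points (Y-flipped): 31.37,108.11 100.61,142.96.

Run 2: The run is open, so emit a `<polyline>` with points (Y-flipped): 40.00,44.95 48.64,50.34 64.71,60.25 88.22,74.66.

Run 3: The run is open, so emit a `<polyline>` with points (Y-flipped): 67.03,120.19 60.91,97.85 69.23,58.33 82.51,33.41.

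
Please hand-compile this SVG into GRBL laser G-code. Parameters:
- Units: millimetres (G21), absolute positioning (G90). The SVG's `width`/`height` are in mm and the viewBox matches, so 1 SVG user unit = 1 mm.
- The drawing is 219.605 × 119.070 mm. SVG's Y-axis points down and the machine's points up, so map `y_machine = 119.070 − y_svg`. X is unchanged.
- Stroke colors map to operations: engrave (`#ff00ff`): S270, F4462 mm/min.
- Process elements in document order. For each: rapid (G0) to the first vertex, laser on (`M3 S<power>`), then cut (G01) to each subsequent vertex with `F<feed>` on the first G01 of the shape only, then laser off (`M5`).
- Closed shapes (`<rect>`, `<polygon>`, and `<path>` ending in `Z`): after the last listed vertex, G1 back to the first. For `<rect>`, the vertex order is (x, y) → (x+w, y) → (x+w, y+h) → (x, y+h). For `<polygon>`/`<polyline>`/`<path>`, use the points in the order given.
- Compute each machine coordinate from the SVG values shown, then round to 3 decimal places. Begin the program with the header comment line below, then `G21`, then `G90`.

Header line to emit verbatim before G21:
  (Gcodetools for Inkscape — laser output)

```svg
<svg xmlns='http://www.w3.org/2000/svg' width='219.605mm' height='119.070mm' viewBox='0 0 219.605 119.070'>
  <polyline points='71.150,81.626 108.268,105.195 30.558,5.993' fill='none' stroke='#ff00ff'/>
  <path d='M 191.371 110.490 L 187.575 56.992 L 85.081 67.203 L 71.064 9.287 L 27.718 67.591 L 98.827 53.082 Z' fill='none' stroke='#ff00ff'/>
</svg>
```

(Gcodetools for Inkscape — laser output)
G21
G90
G0 X71.150 Y37.444
M3 S270
G01 X108.268 Y13.875 F4462
G01 X30.558 Y113.077
M5
G0 X191.371 Y8.580
M3 S270
G01 X187.575 Y62.078 F4462
G01 X85.081 Y51.867
G01 X71.064 Y109.783
G01 X27.718 Y51.479
G01 X98.827 Y65.988
G01 X191.371 Y8.580
M5

Since the viewBox matches the mm dimensions, user units are millimetres directly. The only transform is the Y-flip y_m = 119.070 − y_svg.

Shape 1 is a open polyline drawn with `<polyline>`. Its stroke #ff00ff means engrave at S270, F4462. After flipping Y the toolpath is (71.150,37.444) → (108.268,13.875) → (30.558,113.077).

Shape 2 is a closed polygon drawn with `<path>`. Its stroke #ff00ff means engrave at S270, F4462. After flipping Y the toolpath is (191.371,8.580) → (187.575,62.078) → (85.081,51.867) → (71.064,109.783) → (27.718,51.479) → (98.827,65.988) → (191.371,8.580), returning to the start.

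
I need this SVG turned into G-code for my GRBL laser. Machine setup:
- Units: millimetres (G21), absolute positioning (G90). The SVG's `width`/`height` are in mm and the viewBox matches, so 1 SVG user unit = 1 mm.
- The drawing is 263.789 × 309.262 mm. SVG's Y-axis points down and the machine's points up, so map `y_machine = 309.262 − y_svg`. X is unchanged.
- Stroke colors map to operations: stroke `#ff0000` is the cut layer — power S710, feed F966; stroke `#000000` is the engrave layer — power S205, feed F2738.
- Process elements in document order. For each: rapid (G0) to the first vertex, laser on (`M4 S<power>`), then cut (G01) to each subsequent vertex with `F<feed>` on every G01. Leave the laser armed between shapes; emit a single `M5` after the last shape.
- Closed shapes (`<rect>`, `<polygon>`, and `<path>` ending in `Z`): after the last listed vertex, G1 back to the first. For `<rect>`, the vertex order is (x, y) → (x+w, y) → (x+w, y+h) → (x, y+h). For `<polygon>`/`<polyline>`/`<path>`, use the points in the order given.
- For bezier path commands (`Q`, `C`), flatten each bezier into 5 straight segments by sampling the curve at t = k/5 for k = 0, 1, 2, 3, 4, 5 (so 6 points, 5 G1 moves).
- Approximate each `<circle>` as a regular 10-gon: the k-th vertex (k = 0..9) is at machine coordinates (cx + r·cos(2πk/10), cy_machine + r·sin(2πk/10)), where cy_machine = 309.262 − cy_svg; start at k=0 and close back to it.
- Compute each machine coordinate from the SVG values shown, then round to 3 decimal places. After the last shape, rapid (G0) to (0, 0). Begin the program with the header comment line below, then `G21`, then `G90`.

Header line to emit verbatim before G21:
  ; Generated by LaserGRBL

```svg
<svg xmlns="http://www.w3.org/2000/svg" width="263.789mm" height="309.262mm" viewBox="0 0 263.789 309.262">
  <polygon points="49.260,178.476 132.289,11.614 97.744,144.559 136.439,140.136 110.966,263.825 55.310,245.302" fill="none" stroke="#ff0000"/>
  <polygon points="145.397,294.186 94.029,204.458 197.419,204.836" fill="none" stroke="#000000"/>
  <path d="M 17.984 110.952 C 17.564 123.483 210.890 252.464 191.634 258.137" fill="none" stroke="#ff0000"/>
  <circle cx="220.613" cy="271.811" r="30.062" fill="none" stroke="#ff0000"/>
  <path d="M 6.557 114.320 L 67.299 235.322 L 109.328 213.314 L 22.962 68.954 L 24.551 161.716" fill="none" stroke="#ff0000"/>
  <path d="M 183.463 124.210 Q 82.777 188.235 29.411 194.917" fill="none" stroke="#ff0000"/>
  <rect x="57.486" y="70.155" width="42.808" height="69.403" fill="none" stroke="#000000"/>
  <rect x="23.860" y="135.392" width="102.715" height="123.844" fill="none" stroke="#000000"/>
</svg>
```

1 u = 1 mm; y_m = 309.262 − y.

[1] `<polygon>` closed polygon, #ff0000→cut S710 F966: (49.260,130.786) → (132.289,297.648) → (97.744,164.703) → (136.439,169.126) → (110.966,45.437) → (55.310,63.960) → (49.260,130.786) (closed)

[2] `<polygon>` regular polygon, #000000→engrave S205 F2738: (145.397,15.076) → (94.029,104.804) → (197.419,104.426) → (145.397,15.076) (closed)

[3] `<path>` cubic bezier, #ff0000→cut S710 F966: (17.984,198.310) → (37.731,178.735) → (84.473,142.721) → (138.707,101.776) → (180.928,67.408) → (191.634,51.125)

[4] `<circle>` circle, #ff0000→cut S710 F966: (250.675,37.451) → (244.934,55.121) → (229.903,66.042) → (211.323,66.042) → (196.292,55.121) → (190.551,37.451) → (196.292,19.781) → (211.323,8.860) → (229.903,8.860) → (244.934,19.781) → (250.675,37.451) (closed)

[5] `<path>` open polyline, #ff0000→cut S710 F966: (6.557,194.942) → (67.299,73.940) → (109.328,95.948) → (22.962,240.308) → (24.551,147.546)

[6] `<path>` quadratic bezier, #ff0000→cut S710 F966: (183.463,185.052) → (145.081,161.736) → (110.485,143.007) → (79.675,128.865) → (52.650,119.312) → (29.411,114.345)

[7] `<rect>` rectangle, #000000→engrave S205 F2738: (57.486,239.107) → (100.294,239.107) → (100.294,169.704) → (57.486,169.704) → (57.486,239.107) (closed)

[8] `<rect>` rectangle, #000000→engrave S205 F2738: (23.860,173.870) → (126.575,173.870) → (126.575,50.026) → (23.860,50.026) → (23.860,173.870) (closed)

; Generated by LaserGRBL
G21
G90
G0 X49.260 Y130.786
M4 S710
G01 X132.289 Y297.648 F966
G01 X97.744 Y164.703 F966
G01 X136.439 Y169.126 F966
G01 X110.966 Y45.437 F966
G01 X55.310 Y63.960 F966
G01 X49.260 Y130.786 F966
G0 X145.397 Y15.076
M4 S205
G01 X94.029 Y104.804 F2738
G01 X197.419 Y104.426 F2738
G01 X145.397 Y15.076 F2738
G0 X17.984 Y198.310
M4 S710
G01 X37.731 Y178.735 F966
G01 X84.473 Y142.721 F966
G01 X138.707 Y101.776 F966
G01 X180.928 Y67.408 F966
G01 X191.634 Y51.125 F966
G0 X250.675 Y37.451
M4 S710
G01 X244.934 Y55.121 F966
G01 X229.903 Y66.042 F966
G01 X211.323 Y66.042 F966
G01 X196.292 Y55.121 F966
G01 X190.551 Y37.451 F966
G01 X196.292 Y19.781 F966
G01 X211.323 Y8.860 F966
G01 X229.903 Y8.860 F966
G01 X244.934 Y19.781 F966
G01 X250.675 Y37.451 F966
G0 X6.557 Y194.942
M4 S710
G01 X67.299 Y73.940 F966
G01 X109.328 Y95.948 F966
G01 X22.962 Y240.308 F966
G01 X24.551 Y147.546 F966
G0 X183.463 Y185.052
M4 S710
G01 X145.081 Y161.736 F966
G01 X110.485 Y143.007 F966
G01 X79.675 Y128.865 F966
G01 X52.650 Y119.312 F966
G01 X29.411 Y114.345 F966
G0 X57.486 Y239.107
M4 S205
G01 X100.294 Y239.107 F2738
G01 X100.294 Y169.704 F2738
G01 X57.486 Y169.704 F2738
G01 X57.486 Y239.107 F2738
G0 X23.860 Y173.870
M4 S205
G01 X126.575 Y173.870 F2738
G01 X126.575 Y50.026 F2738
G01 X23.860 Y50.026 F2738
G01 X23.860 Y173.870 F2738
M5
G0 X0.000 Y0.000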